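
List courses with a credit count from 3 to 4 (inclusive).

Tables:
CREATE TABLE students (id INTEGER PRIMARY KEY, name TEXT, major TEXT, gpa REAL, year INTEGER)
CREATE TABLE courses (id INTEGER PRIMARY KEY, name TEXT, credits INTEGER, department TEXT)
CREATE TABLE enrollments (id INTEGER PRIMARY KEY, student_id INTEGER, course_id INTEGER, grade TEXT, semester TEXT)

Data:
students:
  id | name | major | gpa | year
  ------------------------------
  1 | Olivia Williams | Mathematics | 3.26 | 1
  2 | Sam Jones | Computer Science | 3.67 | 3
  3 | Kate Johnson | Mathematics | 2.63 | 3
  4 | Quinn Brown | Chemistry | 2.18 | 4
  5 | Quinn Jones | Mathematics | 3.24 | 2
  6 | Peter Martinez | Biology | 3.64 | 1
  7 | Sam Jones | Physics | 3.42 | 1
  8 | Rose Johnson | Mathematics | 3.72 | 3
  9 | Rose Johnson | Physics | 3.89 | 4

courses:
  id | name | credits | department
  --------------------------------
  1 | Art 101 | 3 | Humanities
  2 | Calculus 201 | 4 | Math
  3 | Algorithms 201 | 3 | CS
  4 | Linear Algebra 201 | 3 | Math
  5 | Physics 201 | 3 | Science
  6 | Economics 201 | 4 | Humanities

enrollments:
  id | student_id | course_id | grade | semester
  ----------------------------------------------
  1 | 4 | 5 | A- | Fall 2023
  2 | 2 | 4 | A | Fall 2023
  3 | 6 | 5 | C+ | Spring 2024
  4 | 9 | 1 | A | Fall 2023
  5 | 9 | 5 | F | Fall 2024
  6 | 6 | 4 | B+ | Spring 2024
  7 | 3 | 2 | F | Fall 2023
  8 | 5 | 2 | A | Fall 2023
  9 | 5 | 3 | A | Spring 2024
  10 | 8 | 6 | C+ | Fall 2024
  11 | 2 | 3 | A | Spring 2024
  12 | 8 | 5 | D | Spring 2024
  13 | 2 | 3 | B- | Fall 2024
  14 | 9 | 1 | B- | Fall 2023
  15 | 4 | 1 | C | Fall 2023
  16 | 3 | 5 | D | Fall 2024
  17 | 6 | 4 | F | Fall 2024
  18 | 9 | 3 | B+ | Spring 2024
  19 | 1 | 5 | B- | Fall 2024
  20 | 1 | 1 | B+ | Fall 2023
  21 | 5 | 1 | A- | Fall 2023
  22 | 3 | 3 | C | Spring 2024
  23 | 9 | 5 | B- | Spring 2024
SELECT name, credits FROM courses WHERE credits BETWEEN 3 AND 4

Execution result:
name | credits
Art 101 | 3
Calculus 201 | 4
Algorithms 201 | 3
Linear Algebra 201 | 3
Physics 201 | 3
Economics 201 | 4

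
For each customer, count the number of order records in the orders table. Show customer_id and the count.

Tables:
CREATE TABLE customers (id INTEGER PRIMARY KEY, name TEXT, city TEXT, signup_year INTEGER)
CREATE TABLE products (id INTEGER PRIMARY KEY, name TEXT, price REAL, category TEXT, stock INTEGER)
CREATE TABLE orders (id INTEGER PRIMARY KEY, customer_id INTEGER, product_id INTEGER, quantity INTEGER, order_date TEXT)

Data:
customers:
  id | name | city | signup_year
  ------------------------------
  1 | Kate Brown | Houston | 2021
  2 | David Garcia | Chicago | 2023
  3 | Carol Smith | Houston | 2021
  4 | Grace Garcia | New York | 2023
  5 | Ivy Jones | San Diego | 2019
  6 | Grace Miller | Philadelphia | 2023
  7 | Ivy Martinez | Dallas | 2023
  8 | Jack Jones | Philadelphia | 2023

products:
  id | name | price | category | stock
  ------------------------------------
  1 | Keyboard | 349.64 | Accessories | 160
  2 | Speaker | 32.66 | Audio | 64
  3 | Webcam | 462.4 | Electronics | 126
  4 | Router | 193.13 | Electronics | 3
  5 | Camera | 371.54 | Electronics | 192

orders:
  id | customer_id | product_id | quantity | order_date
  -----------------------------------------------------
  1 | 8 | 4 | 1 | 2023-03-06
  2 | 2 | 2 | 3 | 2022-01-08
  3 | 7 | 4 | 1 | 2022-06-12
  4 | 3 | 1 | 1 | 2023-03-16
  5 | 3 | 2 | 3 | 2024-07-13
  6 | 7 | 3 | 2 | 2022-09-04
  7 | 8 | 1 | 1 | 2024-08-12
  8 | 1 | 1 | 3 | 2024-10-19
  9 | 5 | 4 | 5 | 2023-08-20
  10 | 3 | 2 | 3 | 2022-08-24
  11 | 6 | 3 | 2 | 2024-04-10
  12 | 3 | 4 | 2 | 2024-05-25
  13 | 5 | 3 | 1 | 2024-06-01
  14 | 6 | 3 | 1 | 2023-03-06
SELECT customer_id, COUNT(*) AS order_count FROM orders GROUP BY customer_id

Execution result:
customer_id | order_count
1 | 1
2 | 1
3 | 4
5 | 2
6 | 2
7 | 2
8 | 2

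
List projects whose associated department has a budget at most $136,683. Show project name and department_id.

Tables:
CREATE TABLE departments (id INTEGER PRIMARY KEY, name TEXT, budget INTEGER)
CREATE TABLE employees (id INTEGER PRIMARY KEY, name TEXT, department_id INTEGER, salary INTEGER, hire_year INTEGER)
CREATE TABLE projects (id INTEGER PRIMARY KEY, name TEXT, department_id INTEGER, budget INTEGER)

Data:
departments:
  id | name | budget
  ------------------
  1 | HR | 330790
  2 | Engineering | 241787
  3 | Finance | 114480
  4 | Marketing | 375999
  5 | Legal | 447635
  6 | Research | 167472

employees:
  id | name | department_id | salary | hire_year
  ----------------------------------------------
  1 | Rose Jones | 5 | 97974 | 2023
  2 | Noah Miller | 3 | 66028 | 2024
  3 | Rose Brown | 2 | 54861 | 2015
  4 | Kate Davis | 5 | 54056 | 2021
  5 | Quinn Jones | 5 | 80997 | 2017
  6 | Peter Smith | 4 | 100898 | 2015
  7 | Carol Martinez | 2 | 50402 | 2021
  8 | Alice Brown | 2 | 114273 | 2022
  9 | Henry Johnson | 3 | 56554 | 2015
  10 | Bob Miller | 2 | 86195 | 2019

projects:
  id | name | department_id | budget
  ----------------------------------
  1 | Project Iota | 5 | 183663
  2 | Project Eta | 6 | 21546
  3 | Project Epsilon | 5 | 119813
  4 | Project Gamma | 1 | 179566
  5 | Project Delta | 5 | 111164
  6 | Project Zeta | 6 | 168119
SELECT name, department_id FROM projects WHERE department_id IN (SELECT id FROM departments WHERE budget <= 136683)

Execution result:
(no rows)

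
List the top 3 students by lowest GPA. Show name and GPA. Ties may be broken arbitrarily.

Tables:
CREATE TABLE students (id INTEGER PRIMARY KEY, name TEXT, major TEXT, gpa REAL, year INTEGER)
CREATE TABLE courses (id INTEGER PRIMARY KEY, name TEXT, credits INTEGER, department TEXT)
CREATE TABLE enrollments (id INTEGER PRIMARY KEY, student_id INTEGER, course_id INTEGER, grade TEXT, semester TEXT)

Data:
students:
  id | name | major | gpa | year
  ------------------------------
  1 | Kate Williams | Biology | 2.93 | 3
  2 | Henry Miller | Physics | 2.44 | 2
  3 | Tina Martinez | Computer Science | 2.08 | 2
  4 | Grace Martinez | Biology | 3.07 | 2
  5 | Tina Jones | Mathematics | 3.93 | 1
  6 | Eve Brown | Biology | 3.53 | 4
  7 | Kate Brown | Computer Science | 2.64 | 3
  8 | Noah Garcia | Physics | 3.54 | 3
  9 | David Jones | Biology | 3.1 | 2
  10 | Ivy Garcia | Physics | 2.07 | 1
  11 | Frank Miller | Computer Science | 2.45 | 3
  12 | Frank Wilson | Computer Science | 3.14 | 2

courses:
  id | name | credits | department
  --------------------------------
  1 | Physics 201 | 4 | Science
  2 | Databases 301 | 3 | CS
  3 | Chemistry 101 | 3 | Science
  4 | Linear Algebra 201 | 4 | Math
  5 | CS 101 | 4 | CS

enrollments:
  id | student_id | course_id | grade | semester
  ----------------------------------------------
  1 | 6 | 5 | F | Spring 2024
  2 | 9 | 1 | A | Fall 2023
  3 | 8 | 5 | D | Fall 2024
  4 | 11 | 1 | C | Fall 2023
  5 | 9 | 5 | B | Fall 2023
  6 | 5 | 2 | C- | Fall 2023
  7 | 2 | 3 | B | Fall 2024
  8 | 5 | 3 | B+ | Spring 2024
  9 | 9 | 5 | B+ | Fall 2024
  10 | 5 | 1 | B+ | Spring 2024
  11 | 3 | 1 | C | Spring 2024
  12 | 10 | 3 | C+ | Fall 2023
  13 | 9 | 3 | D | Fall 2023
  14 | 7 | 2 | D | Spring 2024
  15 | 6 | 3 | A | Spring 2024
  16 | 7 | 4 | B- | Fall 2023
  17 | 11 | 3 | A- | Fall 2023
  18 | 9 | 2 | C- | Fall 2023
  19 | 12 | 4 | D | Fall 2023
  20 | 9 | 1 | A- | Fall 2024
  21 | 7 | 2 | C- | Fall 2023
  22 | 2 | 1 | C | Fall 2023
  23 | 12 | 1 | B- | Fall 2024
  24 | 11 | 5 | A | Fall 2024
SELECT name, gpa FROM students ORDER BY gpa ASC LIMIT 3

Execution result:
name | gpa
Ivy Garcia | 2.07
Tina Martinez | 2.08
Henry Miller | 2.44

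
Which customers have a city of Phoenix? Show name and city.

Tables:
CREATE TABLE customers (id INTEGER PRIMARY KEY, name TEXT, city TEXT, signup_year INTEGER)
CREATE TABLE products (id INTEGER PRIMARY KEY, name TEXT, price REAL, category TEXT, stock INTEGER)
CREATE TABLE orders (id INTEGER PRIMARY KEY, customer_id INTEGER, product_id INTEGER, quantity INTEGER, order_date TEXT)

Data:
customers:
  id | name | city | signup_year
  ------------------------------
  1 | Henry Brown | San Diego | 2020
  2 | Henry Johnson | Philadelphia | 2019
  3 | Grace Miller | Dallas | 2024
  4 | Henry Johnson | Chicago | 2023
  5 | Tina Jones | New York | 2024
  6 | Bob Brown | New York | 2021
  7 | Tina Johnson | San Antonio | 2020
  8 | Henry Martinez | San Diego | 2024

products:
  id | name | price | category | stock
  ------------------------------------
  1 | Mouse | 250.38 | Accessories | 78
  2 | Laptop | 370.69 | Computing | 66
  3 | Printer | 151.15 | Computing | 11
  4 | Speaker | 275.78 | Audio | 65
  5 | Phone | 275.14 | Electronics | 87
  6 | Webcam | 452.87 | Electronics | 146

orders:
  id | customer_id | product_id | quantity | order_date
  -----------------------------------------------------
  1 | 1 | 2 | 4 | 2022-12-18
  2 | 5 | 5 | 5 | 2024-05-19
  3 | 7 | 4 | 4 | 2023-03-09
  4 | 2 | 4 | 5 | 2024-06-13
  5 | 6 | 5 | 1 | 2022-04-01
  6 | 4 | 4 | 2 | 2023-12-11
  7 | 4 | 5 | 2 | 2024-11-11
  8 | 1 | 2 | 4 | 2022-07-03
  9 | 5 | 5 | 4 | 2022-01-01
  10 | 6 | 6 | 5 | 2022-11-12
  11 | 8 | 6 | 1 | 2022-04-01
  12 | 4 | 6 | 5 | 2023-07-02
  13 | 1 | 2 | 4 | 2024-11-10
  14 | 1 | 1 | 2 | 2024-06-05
SELECT name, city FROM customers WHERE city = 'Phoenix'

Execution result:
(no rows)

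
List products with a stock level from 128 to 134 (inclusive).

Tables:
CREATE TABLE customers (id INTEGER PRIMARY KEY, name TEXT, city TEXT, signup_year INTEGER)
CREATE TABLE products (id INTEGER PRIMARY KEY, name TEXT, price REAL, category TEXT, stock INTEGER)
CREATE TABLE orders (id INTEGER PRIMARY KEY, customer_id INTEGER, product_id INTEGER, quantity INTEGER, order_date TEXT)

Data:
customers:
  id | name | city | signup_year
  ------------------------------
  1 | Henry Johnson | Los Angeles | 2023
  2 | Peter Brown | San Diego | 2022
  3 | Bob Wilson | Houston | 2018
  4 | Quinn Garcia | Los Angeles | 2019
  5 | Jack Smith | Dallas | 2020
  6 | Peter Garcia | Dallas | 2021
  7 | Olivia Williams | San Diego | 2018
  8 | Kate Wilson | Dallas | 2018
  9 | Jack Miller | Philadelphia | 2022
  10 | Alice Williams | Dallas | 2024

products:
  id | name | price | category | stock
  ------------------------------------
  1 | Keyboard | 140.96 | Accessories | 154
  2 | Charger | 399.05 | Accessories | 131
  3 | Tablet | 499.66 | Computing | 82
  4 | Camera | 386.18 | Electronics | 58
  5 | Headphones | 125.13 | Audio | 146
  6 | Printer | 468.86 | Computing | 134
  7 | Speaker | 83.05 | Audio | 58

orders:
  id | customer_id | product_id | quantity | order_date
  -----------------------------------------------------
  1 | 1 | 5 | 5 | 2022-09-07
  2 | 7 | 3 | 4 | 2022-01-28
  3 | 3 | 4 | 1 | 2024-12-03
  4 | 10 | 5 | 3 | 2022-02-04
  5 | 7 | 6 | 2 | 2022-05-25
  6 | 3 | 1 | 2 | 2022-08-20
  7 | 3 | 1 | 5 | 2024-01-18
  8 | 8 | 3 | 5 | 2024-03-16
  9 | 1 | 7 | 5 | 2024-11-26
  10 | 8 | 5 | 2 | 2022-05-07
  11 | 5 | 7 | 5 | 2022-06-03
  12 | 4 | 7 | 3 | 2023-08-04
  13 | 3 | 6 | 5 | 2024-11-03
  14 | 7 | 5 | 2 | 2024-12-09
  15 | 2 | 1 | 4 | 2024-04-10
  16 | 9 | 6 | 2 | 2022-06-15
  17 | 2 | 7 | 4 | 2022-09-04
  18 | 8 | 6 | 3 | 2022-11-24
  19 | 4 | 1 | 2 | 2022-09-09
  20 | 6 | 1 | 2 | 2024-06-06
SELECT name, stock FROM products WHERE stock BETWEEN 128 AND 134

Execution result:
name | stock
Charger | 131
Printer | 134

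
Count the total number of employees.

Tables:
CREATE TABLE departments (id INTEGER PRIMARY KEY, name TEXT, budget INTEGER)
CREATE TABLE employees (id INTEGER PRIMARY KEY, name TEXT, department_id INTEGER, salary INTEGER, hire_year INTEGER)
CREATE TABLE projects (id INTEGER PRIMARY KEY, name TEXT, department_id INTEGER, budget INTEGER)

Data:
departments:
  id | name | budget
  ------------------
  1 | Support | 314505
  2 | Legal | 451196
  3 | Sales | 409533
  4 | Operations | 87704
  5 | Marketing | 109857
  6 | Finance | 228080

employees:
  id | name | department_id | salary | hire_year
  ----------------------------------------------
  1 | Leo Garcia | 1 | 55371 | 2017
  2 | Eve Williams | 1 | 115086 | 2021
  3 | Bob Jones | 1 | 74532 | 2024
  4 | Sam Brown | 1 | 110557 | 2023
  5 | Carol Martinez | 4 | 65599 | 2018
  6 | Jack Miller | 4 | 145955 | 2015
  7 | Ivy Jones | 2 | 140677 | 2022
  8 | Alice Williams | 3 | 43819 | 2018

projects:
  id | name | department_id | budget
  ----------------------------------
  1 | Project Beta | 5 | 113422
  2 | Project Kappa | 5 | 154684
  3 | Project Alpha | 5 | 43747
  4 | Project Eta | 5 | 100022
SELECT COUNT(*) FROM employees

Execution result:
8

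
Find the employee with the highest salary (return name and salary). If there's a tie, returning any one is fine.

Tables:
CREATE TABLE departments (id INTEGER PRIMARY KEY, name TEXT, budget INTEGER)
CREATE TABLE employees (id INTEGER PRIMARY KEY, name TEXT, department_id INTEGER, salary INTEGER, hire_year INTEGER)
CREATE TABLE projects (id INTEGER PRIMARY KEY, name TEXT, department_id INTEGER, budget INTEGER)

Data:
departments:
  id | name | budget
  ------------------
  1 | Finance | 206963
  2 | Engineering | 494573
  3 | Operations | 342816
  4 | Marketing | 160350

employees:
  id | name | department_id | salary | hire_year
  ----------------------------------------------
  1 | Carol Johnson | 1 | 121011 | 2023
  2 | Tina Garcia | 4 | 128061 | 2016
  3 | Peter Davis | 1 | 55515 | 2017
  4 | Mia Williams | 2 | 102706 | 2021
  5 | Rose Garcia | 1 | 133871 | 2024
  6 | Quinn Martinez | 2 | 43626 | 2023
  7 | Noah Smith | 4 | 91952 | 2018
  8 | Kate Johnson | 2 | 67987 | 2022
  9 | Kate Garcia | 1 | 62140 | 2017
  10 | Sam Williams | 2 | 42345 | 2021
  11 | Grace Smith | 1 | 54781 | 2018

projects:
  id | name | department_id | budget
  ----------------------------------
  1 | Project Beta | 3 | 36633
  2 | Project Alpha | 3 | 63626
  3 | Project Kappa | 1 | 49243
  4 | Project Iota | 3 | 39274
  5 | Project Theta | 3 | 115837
SELECT name, salary FROM employees ORDER BY salary DESC LIMIT 1

Execution result:
name | salary
Rose Garcia | 133871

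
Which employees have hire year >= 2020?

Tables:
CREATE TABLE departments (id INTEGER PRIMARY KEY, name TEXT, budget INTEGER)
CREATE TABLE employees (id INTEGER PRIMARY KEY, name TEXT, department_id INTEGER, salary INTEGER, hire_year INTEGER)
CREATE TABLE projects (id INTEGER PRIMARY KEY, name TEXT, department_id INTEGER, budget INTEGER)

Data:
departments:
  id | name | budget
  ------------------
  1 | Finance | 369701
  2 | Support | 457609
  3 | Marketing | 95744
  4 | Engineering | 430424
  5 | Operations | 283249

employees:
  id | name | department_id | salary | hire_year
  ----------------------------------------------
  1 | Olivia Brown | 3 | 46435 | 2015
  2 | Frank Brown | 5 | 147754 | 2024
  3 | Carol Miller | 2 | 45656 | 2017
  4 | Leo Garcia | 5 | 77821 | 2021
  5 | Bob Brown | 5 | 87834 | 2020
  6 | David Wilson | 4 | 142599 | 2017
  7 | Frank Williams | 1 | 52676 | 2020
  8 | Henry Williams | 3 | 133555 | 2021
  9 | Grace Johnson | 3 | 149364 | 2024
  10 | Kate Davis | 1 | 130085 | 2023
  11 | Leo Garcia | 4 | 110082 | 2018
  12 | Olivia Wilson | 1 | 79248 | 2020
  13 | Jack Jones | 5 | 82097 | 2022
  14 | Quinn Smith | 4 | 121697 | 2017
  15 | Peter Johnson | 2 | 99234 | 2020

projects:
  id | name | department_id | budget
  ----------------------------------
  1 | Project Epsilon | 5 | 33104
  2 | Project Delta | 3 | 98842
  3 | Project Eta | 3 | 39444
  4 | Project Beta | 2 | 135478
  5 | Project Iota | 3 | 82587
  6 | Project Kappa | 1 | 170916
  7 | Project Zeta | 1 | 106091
SELECT name, hire_year FROM employees WHERE hire_year >= 2020

Execution result:
name | hire_year
Frank Brown | 2024
Leo Garcia | 2021
Bob Brown | 2020
Frank Williams | 2020
Henry Williams | 2021
Grace Johnson | 2024
Kate Davis | 2023
Olivia Wilson | 2020
Jack Jones | 2022
Peter Johnson | 2020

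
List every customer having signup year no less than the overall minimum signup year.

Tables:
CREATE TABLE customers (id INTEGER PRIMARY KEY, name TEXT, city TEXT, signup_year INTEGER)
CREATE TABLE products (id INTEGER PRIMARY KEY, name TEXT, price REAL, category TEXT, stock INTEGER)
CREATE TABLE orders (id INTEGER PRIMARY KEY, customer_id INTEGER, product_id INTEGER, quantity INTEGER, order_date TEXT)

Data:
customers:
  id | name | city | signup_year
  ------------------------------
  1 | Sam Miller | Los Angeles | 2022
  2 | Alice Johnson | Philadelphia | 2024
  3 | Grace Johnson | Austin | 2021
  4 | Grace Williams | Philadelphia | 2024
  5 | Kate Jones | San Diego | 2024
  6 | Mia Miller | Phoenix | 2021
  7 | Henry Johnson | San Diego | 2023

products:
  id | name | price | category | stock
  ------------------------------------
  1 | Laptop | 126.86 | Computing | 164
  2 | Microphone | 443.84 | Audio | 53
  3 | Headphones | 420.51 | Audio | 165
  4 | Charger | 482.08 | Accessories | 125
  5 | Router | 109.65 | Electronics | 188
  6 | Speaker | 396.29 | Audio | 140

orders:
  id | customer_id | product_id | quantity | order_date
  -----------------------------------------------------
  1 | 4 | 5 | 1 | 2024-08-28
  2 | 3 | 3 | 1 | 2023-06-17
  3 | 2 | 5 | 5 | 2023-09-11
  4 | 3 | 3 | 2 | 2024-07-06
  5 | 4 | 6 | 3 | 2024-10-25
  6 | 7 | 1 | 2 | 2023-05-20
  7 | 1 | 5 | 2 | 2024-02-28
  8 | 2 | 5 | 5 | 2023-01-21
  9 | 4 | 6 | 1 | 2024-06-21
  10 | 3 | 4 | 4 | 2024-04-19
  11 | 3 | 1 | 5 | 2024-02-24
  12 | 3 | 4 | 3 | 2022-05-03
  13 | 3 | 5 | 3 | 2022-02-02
SELECT name, signup_year FROM customers WHERE signup_year >= (SELECT MIN(signup_year) FROM customers)

Execution result:
name | signup_year
Sam Miller | 2022
Alice Johnson | 2024
Grace Johnson | 2021
Grace Williams | 2024
Kate Jones | 2024
Mia Miller | 2021
Henry Johnson | 2023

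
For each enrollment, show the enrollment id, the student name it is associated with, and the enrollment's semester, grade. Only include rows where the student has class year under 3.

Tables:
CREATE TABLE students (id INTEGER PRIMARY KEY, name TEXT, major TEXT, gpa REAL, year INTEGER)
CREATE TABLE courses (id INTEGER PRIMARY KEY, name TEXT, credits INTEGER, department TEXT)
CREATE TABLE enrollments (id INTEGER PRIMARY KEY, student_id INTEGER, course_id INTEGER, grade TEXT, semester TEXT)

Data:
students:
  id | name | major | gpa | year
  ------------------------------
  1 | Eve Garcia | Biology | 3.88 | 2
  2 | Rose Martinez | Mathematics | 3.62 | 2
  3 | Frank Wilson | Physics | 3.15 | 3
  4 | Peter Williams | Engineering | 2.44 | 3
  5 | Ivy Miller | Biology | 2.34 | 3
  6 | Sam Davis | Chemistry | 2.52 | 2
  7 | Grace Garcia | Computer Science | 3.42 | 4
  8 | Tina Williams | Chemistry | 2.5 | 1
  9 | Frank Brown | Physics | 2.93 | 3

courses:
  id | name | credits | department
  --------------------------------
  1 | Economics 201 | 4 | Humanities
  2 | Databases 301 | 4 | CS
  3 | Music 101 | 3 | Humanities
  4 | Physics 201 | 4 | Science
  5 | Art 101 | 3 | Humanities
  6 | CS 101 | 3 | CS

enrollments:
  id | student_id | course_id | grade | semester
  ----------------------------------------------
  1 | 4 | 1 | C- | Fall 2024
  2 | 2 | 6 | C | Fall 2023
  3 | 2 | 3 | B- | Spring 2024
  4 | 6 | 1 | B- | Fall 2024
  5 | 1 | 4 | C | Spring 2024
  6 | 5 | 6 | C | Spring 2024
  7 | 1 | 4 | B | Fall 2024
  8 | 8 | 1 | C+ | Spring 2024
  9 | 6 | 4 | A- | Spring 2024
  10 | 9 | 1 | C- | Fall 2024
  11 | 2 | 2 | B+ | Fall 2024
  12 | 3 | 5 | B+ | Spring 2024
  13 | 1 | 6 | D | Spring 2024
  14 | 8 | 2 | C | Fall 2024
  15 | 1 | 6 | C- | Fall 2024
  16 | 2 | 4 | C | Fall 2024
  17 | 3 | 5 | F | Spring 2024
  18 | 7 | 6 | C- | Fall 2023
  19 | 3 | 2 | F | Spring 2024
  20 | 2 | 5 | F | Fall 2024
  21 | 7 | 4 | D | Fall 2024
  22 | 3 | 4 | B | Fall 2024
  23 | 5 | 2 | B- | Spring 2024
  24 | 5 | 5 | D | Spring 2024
SELECT c.id, p.name AS student, c.semester, c.grade FROM enrollments c JOIN students p ON c.student_id = p.id WHERE p.year < 3

Execution result:
id | student | semester | grade
2 | Rose Martinez | Fall 2023 | C
3 | Rose Martinez | Spring 2024 | B-
4 | Sam Davis | Fall 2024 | B-
5 | Eve Garcia | Spring 2024 | C
7 | Eve Garcia | Fall 2024 | B
8 | Tina Williams | Spring 2024 | C+
9 | Sam Davis | Spring 2024 | A-
11 | Rose Martinez | Fall 2024 | B+
13 | Eve Garcia | Spring 2024 | D
14 | Tina Williams | Fall 2024 | C
15 | Eve Garcia | Fall 2024 | C-
16 | Rose Martinez | Fall 2024 | C
20 | Rose Martinez | Fall 2024 | F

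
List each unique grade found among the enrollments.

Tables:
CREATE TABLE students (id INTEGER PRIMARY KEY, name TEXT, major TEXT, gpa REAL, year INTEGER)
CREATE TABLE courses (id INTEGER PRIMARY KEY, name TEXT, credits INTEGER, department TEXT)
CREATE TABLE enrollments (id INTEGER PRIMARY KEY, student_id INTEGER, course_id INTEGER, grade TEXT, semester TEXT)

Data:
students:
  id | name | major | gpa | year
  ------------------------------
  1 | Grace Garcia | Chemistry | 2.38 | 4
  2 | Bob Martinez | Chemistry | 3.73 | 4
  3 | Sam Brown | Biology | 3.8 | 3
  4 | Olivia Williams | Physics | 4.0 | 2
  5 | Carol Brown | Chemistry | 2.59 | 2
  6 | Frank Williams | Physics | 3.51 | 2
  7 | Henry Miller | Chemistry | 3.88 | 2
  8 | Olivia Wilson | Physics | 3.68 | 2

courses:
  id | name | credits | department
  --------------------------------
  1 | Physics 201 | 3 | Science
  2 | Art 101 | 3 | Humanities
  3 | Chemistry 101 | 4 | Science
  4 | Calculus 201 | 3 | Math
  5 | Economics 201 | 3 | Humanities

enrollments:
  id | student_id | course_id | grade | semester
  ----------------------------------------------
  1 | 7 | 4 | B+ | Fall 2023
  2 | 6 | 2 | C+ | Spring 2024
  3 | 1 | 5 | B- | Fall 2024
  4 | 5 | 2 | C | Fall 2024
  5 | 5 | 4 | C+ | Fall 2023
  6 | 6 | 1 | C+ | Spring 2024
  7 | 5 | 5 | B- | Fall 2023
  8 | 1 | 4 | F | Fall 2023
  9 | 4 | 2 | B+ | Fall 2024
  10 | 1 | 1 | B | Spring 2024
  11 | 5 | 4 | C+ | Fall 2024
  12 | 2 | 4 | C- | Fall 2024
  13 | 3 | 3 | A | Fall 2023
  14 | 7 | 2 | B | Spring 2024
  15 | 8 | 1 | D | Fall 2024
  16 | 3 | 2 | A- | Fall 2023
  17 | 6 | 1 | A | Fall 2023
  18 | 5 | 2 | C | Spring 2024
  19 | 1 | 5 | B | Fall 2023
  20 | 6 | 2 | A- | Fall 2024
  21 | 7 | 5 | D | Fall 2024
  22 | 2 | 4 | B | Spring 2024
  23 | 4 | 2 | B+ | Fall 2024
SELECT DISTINCT grade FROM enrollments

Execution result:
grade
B+
C+
B-
C
F
B
C-
A
D
A-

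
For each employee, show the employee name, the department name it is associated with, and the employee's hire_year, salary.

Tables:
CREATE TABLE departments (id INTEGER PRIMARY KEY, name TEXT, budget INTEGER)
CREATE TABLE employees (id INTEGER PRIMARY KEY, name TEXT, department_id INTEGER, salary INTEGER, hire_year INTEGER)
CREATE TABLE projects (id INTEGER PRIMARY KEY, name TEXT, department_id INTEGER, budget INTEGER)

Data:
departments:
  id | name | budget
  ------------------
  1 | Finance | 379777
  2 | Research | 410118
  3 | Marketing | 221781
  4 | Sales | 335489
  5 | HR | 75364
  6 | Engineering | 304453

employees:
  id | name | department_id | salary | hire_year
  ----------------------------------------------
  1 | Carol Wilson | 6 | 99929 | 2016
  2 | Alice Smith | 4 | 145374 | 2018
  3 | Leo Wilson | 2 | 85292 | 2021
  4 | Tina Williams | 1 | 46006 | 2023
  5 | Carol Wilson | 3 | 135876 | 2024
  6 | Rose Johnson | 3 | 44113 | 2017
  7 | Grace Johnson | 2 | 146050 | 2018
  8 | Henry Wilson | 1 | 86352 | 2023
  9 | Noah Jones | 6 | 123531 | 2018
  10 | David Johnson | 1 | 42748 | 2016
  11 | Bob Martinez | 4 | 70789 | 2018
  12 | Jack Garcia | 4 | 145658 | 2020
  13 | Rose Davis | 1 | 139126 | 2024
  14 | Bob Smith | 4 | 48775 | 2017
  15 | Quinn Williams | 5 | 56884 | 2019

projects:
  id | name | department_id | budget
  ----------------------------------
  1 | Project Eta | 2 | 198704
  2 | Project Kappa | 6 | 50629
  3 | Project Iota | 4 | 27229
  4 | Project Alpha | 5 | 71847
SELECT c.name, p.name AS department, c.hire_year, c.salary FROM employees c JOIN departments p ON c.department_id = p.id

Execution result:
name | department | hire_year | salary
Carol Wilson | Engineering | 2016 | 99929
Alice Smith | Sales | 2018 | 145374
Leo Wilson | Research | 2021 | 85292
Tina Williams | Finance | 2023 | 46006
Carol Wilson | Marketing | 2024 | 135876
Rose Johnson | Marketing | 2017 | 44113
Grace Johnson | Research | 2018 | 146050
Henry Wilson | Finance | 2023 | 86352
Noah Jones | Engineering | 2018 | 123531
David Johnson | Finance | 2016 | 42748
Bob Martinez | Sales | 2018 | 70789
Jack Garcia | Sales | 2020 | 145658
Rose Davis | Finance | 2024 | 139126
Bob Smith | Sales | 2017 | 48775
Quinn Williams | HR | 2019 | 56884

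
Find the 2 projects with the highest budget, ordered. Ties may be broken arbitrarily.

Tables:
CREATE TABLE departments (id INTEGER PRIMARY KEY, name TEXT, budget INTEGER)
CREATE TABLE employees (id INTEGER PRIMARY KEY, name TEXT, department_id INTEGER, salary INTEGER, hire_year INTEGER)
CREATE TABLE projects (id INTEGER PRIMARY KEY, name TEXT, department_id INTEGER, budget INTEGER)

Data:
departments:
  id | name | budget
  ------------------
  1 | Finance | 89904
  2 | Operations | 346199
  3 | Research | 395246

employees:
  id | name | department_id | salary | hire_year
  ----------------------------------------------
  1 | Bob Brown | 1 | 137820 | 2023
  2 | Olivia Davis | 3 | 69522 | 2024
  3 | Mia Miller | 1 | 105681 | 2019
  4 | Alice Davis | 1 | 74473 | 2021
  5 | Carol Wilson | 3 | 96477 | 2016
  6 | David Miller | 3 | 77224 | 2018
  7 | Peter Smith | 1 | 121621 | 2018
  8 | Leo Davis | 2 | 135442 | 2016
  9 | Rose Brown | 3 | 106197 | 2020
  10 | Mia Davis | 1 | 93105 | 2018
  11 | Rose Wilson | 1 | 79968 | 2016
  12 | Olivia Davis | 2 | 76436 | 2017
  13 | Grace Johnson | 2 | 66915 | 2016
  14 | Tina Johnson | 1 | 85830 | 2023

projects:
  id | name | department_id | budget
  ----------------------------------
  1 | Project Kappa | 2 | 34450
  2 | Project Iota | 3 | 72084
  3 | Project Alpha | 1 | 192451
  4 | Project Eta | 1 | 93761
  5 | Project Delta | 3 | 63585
SELECT name, budget FROM projects ORDER BY budget DESC LIMIT 2

Execution result:
name | budget
Project Alpha | 192451
Project Eta | 93761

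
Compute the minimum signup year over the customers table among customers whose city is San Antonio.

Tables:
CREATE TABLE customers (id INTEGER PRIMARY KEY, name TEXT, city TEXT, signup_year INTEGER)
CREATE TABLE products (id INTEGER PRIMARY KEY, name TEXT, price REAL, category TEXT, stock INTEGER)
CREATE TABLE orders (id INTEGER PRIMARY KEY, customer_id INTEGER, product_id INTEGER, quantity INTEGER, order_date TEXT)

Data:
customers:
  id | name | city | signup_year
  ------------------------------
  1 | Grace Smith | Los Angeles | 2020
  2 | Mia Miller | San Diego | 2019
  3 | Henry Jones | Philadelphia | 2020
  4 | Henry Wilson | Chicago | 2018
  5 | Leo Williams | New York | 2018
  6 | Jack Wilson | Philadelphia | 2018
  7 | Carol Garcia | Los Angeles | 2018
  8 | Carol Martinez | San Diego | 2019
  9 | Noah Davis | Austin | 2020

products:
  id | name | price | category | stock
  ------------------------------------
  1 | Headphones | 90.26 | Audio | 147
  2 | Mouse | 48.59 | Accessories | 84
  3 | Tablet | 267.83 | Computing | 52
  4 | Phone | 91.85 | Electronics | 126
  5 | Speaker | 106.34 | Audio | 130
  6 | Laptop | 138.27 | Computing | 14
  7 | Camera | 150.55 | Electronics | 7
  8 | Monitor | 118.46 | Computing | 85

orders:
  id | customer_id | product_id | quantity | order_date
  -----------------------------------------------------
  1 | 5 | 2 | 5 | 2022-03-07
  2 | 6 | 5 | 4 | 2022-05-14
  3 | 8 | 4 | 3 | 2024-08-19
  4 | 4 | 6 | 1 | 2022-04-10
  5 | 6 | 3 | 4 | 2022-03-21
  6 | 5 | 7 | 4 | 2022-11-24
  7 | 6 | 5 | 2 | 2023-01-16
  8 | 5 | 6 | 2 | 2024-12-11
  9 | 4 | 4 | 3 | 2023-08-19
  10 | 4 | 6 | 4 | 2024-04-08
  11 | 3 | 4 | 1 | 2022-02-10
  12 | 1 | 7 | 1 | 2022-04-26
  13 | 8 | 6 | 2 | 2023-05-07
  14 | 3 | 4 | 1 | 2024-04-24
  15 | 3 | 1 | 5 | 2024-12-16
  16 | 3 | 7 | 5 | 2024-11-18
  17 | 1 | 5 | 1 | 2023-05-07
SELECT MIN(signup_year) FROM customers WHERE city = 'San Antonio'

Execution result:
NULL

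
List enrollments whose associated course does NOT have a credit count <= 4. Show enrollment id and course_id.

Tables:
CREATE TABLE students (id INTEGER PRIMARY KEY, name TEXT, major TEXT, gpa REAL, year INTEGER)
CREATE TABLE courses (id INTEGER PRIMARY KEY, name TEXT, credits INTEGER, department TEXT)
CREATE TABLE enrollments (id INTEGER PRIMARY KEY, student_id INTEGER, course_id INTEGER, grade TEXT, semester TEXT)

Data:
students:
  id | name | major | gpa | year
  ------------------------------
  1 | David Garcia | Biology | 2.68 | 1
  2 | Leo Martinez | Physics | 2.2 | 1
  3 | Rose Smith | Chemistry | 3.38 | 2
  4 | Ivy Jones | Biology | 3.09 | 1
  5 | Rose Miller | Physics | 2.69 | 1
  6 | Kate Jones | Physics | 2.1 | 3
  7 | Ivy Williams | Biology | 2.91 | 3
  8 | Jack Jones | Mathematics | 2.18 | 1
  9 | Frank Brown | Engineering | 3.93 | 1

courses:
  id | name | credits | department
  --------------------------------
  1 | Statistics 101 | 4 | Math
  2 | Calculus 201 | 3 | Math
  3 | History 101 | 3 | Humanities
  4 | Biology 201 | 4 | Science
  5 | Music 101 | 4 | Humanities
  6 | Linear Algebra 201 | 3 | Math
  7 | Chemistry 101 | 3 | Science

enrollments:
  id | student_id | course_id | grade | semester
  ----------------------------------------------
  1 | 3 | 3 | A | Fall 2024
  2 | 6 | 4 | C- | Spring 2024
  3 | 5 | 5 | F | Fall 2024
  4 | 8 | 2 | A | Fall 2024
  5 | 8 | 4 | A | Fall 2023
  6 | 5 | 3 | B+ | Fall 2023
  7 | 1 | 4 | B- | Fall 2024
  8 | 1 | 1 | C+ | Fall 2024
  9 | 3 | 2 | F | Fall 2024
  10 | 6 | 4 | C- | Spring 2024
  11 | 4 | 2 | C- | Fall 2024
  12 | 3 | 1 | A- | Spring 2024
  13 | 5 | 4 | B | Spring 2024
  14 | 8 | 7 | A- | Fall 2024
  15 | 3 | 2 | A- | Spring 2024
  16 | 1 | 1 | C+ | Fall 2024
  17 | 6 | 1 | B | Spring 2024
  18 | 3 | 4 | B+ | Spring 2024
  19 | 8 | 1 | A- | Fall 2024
SELECT id, course_id FROM enrollments WHERE course_id NOT IN (SELECT id FROM courses WHERE credits <= 4)

Execution result:
(no rows)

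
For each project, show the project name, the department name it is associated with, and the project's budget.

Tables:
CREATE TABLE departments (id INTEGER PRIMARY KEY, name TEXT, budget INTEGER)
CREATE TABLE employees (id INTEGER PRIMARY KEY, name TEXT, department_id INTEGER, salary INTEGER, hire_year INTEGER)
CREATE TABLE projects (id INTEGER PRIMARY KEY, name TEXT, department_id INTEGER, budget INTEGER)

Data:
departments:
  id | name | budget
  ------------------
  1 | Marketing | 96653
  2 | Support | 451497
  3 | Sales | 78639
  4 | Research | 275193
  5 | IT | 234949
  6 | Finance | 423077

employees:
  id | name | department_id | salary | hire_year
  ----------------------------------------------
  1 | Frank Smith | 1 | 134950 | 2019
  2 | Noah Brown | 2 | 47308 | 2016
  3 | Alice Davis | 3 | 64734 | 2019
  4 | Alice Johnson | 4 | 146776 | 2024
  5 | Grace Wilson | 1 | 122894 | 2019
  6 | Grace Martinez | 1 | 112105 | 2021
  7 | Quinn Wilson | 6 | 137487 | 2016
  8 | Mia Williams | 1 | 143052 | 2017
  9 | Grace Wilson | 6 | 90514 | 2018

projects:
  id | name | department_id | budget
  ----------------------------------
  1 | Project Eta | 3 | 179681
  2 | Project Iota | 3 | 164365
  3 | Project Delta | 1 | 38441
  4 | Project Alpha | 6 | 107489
SELECT c.name, p.name AS department, c.budget FROM projects c JOIN departments p ON c.department_id = p.id

Execution result:
name | department | budget
Project Eta | Sales | 179681
Project Iota | Sales | 164365
Project Delta | Marketing | 38441
Project Alpha | Finance | 107489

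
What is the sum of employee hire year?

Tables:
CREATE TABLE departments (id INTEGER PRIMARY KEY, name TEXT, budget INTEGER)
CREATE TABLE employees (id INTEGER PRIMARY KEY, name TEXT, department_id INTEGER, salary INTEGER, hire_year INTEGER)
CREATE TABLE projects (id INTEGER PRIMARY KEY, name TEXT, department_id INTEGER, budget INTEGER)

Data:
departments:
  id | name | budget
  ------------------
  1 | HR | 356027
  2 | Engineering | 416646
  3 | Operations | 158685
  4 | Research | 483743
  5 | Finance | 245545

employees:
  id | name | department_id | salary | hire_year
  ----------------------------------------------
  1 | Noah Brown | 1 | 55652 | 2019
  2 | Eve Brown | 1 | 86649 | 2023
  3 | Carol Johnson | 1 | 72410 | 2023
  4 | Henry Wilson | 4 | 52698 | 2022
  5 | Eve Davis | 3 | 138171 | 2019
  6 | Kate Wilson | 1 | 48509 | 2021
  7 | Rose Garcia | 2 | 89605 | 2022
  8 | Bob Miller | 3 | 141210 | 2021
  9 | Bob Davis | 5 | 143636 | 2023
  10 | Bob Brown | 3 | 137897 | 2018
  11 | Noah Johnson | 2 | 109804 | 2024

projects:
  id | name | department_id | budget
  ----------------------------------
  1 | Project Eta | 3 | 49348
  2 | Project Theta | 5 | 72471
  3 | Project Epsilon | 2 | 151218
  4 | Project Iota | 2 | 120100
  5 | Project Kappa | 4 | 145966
SELECT SUM(hire_year) FROM employees

Execution result:
22235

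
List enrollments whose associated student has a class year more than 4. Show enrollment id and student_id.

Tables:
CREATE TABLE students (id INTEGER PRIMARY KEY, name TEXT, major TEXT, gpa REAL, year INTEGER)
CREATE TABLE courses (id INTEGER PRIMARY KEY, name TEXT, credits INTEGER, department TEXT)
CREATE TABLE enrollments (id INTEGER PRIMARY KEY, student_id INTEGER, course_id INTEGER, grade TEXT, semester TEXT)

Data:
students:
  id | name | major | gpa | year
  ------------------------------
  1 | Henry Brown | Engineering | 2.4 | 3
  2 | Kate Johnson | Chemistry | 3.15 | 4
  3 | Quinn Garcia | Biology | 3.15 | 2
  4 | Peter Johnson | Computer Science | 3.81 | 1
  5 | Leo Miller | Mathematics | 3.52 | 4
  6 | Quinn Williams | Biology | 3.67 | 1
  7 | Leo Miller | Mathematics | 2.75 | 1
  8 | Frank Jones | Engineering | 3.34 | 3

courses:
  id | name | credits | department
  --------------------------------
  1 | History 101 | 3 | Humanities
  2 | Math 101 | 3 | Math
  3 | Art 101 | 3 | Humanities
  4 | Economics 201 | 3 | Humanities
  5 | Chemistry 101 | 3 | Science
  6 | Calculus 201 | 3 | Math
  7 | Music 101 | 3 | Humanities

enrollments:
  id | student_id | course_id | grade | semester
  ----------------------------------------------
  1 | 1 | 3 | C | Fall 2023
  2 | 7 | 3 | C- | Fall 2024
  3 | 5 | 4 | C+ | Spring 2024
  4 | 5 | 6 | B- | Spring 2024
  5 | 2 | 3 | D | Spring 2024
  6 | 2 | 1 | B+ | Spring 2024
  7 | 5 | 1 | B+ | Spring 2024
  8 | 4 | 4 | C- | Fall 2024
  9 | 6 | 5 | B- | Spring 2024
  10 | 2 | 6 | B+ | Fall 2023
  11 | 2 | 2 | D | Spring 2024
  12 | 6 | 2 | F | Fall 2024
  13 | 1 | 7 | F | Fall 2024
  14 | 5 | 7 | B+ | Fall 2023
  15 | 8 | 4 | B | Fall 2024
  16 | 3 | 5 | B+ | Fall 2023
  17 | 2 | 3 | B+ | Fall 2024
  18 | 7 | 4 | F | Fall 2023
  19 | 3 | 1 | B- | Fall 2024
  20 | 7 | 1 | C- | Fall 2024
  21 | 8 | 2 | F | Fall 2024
SELECT id, student_id FROM enrollments WHERE student_id IN (SELECT id FROM students WHERE year > 4)

Execution result:
(no rows)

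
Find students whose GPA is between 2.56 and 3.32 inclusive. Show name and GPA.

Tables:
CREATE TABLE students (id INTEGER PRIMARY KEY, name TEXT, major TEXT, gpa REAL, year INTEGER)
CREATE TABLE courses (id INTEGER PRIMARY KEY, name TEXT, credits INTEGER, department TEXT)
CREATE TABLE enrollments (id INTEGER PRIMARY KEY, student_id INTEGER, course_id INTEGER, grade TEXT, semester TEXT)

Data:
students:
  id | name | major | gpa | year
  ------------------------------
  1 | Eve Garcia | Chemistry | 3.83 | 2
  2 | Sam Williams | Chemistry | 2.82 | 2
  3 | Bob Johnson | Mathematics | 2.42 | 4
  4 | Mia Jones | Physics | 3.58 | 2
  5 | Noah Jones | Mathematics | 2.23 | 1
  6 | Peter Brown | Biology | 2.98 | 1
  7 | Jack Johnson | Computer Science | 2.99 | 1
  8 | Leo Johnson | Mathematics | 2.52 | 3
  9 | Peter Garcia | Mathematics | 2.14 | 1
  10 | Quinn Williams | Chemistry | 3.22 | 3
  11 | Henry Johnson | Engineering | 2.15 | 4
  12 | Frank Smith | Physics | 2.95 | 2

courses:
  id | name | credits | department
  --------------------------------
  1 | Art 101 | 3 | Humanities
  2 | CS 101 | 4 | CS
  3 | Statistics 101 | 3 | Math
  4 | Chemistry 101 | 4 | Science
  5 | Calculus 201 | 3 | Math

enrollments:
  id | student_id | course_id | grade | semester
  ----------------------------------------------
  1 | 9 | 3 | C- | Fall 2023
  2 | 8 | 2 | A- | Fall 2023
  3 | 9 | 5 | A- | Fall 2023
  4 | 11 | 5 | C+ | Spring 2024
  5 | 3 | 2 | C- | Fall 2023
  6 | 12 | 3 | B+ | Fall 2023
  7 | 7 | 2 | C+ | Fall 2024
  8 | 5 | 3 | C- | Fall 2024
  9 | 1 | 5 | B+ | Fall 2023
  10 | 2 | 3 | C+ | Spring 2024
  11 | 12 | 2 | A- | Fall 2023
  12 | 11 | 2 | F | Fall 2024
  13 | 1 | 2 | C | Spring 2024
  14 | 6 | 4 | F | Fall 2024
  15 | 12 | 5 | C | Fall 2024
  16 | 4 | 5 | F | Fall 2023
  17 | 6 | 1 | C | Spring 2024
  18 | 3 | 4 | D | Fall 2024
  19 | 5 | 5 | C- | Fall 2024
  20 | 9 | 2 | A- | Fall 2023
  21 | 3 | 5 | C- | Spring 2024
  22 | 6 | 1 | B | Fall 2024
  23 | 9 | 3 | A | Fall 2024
SELECT name, gpa FROM students WHERE gpa BETWEEN 2.56 AND 3.32

Execution result:
name | gpa
Sam Williams | 2.82
Peter Brown | 2.98
Jack Johnson | 2.99
Quinn Williams | 3.22
Frank Smith | 2.95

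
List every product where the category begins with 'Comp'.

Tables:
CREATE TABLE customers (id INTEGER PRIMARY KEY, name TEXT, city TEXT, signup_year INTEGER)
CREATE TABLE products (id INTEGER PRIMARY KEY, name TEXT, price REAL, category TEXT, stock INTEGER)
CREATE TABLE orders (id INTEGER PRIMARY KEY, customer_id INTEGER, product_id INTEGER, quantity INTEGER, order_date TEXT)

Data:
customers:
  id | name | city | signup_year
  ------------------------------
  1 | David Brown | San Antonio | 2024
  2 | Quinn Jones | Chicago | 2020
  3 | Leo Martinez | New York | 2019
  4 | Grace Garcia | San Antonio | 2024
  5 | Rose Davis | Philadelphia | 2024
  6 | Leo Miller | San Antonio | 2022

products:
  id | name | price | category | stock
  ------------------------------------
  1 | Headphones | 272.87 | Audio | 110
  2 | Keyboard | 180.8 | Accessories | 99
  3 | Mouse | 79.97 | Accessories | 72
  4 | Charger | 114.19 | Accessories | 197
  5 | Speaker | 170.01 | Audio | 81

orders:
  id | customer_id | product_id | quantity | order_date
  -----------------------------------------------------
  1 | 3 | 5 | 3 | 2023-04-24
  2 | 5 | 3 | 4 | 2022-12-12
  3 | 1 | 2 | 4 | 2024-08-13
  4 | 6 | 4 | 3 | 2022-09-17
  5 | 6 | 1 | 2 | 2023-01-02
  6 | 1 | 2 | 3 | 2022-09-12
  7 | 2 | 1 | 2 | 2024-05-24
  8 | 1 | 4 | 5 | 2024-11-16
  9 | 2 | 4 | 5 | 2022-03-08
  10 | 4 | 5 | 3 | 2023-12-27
SELECT name, category FROM products WHERE category LIKE 'Comp%'

Execution result:
(no rows)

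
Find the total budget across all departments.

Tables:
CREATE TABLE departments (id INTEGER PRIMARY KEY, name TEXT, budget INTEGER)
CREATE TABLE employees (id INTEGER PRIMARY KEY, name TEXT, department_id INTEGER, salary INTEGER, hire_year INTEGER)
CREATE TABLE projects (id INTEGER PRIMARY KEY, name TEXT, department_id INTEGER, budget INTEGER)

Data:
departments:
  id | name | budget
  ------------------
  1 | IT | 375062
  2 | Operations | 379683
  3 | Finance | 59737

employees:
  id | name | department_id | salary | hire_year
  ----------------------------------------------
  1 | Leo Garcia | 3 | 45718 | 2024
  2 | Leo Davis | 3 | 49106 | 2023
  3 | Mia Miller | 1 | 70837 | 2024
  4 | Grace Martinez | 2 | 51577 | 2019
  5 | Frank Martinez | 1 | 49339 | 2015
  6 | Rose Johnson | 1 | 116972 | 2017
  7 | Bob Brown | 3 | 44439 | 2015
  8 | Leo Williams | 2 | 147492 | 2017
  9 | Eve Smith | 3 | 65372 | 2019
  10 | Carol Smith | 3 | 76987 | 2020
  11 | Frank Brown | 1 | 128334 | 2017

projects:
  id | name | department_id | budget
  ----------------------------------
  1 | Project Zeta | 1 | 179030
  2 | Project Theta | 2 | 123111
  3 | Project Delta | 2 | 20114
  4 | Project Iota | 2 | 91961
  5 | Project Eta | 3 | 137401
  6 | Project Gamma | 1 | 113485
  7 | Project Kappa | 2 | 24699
SELECT SUM(budget) FROM departments

Execution result:
814482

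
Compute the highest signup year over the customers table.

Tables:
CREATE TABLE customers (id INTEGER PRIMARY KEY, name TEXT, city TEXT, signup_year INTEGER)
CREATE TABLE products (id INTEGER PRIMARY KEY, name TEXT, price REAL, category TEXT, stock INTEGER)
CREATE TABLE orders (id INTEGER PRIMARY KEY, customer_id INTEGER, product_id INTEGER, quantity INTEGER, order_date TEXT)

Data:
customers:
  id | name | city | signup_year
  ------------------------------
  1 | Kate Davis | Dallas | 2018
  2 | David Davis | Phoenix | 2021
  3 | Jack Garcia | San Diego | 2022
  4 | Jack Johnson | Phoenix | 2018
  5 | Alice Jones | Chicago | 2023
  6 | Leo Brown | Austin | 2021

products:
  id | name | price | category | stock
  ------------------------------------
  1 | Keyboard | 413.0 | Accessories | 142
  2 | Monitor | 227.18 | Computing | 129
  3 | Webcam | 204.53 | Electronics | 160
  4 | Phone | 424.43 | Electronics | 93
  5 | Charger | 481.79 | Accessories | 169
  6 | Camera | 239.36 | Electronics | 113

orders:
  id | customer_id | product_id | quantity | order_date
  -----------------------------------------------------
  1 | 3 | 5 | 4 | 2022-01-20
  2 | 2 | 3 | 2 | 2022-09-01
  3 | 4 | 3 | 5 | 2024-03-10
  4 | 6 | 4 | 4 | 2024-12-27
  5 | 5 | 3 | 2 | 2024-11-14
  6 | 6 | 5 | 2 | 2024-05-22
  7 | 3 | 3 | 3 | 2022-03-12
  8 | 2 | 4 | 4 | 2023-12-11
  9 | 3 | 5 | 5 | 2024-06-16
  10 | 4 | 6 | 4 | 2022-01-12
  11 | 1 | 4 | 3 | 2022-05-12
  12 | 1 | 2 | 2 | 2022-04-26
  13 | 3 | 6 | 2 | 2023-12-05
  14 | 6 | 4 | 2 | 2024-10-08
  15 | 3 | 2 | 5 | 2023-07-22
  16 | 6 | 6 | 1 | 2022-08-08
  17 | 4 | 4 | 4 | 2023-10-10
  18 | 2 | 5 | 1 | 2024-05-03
SELECT MAX(signup_year) FROM customers

Execution result:
2023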